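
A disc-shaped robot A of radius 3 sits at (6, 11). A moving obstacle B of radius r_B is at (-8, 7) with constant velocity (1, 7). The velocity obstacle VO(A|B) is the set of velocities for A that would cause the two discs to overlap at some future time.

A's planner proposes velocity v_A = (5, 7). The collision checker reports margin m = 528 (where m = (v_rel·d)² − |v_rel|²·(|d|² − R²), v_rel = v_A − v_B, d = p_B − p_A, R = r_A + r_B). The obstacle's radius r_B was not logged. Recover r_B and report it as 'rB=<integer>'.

m = 528
d = (-14, -4);  v_rel = (4, 0),  |v_rel|² = 16
v_rel×d = (4)·(-4) − (0)·(-14) = -16
since m = R²·16 − (-16)²:  R² = (256 + 528) / 16 = 49
R = √49 = 7  ⇒  r_B = 7 − 3 = 4

rB=4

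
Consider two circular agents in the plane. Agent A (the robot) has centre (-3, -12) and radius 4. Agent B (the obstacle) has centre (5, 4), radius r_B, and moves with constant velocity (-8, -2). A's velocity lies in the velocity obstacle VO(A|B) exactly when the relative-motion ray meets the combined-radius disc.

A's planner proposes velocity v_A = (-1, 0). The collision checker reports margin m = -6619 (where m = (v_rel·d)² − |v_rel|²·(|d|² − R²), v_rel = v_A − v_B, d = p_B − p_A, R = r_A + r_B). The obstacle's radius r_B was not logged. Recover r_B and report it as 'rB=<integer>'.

m = -6619
d = (8, 16);  v_rel = (7, 2),  |v_rel|² = 53
v_rel×d = (7)·(16) − (2)·(8) = 96
since m = R²·53 − 96²:  R² = (9216 + -6619) / 53 = 49
R = √49 = 7  ⇒  r_B = 7 − 4 = 3

rB=3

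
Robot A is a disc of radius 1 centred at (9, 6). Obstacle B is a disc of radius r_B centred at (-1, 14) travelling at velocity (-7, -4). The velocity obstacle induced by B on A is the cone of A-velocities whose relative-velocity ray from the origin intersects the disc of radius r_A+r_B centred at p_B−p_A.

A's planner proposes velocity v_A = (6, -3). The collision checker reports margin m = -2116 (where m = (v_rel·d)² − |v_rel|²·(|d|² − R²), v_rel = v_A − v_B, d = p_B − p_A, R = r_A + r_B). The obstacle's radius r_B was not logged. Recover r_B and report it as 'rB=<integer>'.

m = -2116
d = (-10, 8);  v_rel = (13, 1),  |v_rel|² = 170
v_rel×d = (13)·(8) − (1)·(-10) = 114
since m = R²·170 − 114²:  R² = (12996 + -2116) / 170 = 64
R = √64 = 8  ⇒  r_B = 8 − 1 = 7

rB=7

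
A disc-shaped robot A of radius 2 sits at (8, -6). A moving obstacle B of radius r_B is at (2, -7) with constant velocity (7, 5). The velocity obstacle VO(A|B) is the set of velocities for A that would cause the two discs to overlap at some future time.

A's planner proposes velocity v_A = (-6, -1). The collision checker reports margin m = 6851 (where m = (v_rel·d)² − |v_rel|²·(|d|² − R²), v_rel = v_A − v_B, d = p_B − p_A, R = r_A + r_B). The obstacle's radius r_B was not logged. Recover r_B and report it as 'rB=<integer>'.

m = 6851
d = (-6, -1);  v_rel = (-13, -6),  |v_rel|² = 205
v_rel×d = (-13)·(-1) − (-6)·(-6) = -23
since m = R²·205 − (-23)²:  R² = (529 + 6851) / 205 = 36
R = √36 = 6  ⇒  r_B = 6 − 2 = 4

rB=4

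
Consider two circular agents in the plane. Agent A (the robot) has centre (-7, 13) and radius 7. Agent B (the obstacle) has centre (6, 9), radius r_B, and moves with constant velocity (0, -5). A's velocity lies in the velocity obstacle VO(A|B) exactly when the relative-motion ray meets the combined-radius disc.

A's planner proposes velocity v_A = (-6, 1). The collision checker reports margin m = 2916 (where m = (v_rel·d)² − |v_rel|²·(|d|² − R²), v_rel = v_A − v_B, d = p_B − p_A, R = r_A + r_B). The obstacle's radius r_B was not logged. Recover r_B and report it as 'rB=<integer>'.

m = 2916
d = (13, -4);  v_rel = (-6, 6),  |v_rel|² = 72
v_rel×d = (-6)·(-4) − (6)·(13) = -54
since m = R²·72 − (-54)²:  R² = (2916 + 2916) / 72 = 81
R = √81 = 9  ⇒  r_B = 9 − 7 = 2

rB=2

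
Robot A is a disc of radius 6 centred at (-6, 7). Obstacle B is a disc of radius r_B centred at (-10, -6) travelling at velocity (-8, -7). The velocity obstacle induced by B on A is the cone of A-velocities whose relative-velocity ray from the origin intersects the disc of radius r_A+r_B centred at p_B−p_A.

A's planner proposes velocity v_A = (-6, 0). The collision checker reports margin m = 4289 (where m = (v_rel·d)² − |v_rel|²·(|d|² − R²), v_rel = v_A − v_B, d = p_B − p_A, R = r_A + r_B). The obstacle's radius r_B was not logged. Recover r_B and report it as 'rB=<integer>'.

m = 4289
d = (-4, -13);  v_rel = (2, 7),  |v_rel|² = 53
v_rel×d = (2)·(-13) − (7)·(-4) = 2
since m = R²·53 − 2²:  R² = (4 + 4289) / 53 = 81
R = √81 = 9  ⇒  r_B = 9 − 6 = 3

rB=3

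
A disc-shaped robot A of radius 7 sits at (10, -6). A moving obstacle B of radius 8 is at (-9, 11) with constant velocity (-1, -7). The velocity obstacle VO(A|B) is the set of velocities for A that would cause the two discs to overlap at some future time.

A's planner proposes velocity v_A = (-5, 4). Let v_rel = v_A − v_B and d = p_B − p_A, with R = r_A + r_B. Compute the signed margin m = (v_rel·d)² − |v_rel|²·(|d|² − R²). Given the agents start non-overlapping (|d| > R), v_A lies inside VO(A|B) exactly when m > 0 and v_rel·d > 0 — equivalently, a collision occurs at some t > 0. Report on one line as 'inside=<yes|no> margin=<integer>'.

d = (-19, 17),  |d|² = 650;  R = 7+8 = 15,  c = 650−15² = 425
v_rel = (-4, 11),  |v_rel|² = 137;  v_rel·d = (-4)·(-19) + (11)·(17) = 263
137·t² − 526·t + 425 = 0  ⇒  m = 263² − 137·425 = 10944
m = 10944 > 0,  v_rel·d = 263 > 0  ⇒  inside

inside=yes margin=10944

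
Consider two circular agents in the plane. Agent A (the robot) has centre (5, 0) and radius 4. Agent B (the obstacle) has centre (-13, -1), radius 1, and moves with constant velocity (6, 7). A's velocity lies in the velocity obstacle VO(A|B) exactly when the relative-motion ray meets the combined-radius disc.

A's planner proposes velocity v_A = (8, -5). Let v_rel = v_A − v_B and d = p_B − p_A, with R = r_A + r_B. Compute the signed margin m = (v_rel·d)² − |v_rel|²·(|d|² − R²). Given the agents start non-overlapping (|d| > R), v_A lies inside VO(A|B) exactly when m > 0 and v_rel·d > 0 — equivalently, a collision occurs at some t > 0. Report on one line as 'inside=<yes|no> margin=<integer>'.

d = (-18, -1),  |d|² = 325;  R = 4+1 = 5,  c = 325−5² = 300
v_rel = (2, -12),  |v_rel|² = 148;  v_rel·d = (2)·(-18) + (-12)·(-1) = -24
148·t² + 48·t + 300 = 0  ⇒  m = (-24)² − 148·300 = -43824
m = -43824 < 0,  v_rel·d = -24 < 0  ⇒  outside

inside=no margin=-43824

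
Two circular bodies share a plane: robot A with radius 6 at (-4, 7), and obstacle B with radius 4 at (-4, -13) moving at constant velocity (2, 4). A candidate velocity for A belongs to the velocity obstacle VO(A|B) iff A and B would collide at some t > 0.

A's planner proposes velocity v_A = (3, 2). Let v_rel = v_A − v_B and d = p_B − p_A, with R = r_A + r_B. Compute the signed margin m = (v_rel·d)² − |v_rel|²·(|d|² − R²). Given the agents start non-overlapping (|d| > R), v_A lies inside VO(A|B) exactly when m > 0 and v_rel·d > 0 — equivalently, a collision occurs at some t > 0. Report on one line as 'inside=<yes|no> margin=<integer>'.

d = (0, -20),  |d|² = 400;  R = 6+4 = 10,  c = 400−10² = 300
v_rel = (1, -2),  |v_rel|² = 5;  v_rel·d = (1)·(0) + (-2)·(-20) = 40
5·t² − 80·t + 300 = 0  ⇒  m = 40² − 5·300 = 100
m = 100 > 0,  v_rel·d = 40 > 0  ⇒  inside

inside=yes margin=100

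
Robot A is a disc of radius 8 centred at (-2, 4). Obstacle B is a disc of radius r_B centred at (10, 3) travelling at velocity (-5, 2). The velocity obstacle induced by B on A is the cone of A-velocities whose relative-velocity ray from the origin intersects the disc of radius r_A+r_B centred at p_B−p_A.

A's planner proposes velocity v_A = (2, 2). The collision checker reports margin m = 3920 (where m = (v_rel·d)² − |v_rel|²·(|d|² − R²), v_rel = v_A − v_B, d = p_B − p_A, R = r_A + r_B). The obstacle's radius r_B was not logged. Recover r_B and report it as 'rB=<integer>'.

m = 3920
d = (12, -1);  v_rel = (7, 0),  |v_rel|² = 49
v_rel×d = (7)·(-1) − (0)·(12) = -7
since m = R²·49 − (-7)²:  R² = (49 + 3920) / 49 = 81
R = √81 = 9  ⇒  r_B = 9 − 8 = 1

rB=1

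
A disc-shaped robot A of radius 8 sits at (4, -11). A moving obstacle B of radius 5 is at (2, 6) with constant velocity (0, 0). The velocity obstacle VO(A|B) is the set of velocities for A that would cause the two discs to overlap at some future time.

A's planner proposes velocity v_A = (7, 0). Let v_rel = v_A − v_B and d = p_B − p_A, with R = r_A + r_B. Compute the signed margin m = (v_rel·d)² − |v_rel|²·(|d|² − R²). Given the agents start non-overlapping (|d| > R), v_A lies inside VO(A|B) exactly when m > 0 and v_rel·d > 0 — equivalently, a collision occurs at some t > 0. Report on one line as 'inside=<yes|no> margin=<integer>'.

d = (-2, 17),  |d|² = 293;  R = 8+5 = 13,  c = 293−13² = 124
v_rel = (7, 0),  |v_rel|² = 49;  v_rel·d = (7)·(-2) + (0)·(17) = -14
49·t² + 28·t + 124 = 0  ⇒  m = (-14)² − 49·124 = -5880
m = -5880 < 0,  v_rel·d = -14 < 0  ⇒  outside

inside=no margin=-5880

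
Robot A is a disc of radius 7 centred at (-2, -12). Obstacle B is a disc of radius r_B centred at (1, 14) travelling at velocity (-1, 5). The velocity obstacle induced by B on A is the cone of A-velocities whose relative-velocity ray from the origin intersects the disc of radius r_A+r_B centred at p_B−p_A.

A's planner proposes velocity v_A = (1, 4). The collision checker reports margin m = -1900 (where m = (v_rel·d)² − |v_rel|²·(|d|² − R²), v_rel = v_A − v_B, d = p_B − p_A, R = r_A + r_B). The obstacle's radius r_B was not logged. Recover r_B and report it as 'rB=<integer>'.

m = -1900
d = (3, 26);  v_rel = (2, -1),  |v_rel|² = 5
v_rel×d = (2)·(26) − (-1)·(3) = 55
since m = R²·5 − 55²:  R² = (3025 + -1900) / 5 = 225
R = √225 = 15  ⇒  r_B = 15 − 7 = 8

rB=8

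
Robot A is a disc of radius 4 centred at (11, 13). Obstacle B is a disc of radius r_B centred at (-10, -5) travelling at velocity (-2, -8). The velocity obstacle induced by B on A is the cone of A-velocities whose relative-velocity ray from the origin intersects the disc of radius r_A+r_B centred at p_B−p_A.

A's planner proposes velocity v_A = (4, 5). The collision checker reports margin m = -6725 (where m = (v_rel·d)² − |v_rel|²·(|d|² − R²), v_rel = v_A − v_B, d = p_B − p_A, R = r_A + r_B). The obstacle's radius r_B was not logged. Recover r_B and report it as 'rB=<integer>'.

m = -6725
d = (-21, -18);  v_rel = (6, 13),  |v_rel|² = 205
v_rel×d = (6)·(-18) − (13)·(-21) = 165
since m = R²·205 − 165²:  R² = (27225 + -6725) / 205 = 100
R = √100 = 10  ⇒  r_B = 10 − 4 = 6

rB=6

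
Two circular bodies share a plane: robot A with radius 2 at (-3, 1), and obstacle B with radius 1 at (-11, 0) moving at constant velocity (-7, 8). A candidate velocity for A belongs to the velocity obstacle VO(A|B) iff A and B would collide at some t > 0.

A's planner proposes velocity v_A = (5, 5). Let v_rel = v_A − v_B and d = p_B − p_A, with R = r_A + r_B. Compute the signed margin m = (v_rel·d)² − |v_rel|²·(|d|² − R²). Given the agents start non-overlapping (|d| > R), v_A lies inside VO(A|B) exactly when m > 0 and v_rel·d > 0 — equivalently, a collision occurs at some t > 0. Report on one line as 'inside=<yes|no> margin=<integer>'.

d = (-8, -1),  |d|² = 65;  R = 2+1 = 3,  c = 65−3² = 56
v_rel = (12, -3),  |v_rel|² = 153;  v_rel·d = (12)·(-8) + (-3)·(-1) = -93
153·t² + 186·t + 56 = 0  ⇒  m = (-93)² − 153·56 = 81
m = 81 > 0,  v_rel·d = -93 < 0  ⇒  outside

inside=no margin=81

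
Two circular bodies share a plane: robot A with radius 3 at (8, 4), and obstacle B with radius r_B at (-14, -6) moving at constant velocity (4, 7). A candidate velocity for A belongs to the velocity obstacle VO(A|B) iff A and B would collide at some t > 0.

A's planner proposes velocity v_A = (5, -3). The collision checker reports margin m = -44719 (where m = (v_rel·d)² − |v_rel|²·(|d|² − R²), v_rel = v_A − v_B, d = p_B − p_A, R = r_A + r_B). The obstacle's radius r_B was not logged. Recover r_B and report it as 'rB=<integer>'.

m = -44719
d = (-22, -10);  v_rel = (1, -10),  |v_rel|² = 101
v_rel×d = (1)·(-10) − (-10)·(-22) = -230
since m = R²·101 − (-230)²:  R² = (52900 + -44719) / 101 = 81
R = √81 = 9  ⇒  r_B = 9 − 3 = 6

rB=6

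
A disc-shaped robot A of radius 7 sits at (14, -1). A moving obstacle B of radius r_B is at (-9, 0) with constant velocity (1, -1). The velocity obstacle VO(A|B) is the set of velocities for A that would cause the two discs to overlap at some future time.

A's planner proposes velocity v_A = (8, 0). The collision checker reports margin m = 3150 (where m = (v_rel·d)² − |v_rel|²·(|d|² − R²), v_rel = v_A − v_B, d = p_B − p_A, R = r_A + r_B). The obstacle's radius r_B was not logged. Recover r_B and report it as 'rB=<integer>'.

m = 3150
d = (-23, 1);  v_rel = (7, 1),  |v_rel|² = 50
v_rel×d = (7)·(1) − (1)·(-23) = 30
since m = R²·50 − 30²:  R² = (900 + 3150) / 50 = 81
R = √81 = 9  ⇒  r_B = 9 − 7 = 2

rB=2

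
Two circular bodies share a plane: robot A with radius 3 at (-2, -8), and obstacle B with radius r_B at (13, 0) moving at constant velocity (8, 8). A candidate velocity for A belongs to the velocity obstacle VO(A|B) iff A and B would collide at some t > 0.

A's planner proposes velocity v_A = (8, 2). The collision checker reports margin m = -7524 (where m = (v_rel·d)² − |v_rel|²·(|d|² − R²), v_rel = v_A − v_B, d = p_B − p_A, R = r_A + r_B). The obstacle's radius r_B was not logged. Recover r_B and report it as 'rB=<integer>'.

m = -7524
d = (15, 8);  v_rel = (0, -6),  |v_rel|² = 36
v_rel×d = (0)·(8) − (-6)·(15) = 90
since m = R²·36 − 90²:  R² = (8100 + -7524) / 36 = 16
R = √16 = 4  ⇒  r_B = 4 − 3 = 1

rB=1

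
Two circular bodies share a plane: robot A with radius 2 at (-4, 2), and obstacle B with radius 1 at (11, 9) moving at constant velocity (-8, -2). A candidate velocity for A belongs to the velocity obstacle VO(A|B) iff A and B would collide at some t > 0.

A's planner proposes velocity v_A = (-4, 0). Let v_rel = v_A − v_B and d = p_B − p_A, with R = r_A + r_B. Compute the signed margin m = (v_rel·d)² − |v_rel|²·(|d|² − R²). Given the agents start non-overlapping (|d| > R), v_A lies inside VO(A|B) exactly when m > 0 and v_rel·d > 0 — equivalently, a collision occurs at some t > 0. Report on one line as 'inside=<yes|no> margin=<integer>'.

d = (15, 7),  |d|² = 274;  R = 2+1 = 3,  c = 274−3² = 265
v_rel = (4, 2),  |v_rel|² = 20;  v_rel·d = (4)·(15) + (2)·(7) = 74
20·t² − 148·t + 265 = 0  ⇒  m = 74² − 20·265 = 176
m = 176 > 0,  v_rel·d = 74 > 0  ⇒  inside

inside=yes margin=176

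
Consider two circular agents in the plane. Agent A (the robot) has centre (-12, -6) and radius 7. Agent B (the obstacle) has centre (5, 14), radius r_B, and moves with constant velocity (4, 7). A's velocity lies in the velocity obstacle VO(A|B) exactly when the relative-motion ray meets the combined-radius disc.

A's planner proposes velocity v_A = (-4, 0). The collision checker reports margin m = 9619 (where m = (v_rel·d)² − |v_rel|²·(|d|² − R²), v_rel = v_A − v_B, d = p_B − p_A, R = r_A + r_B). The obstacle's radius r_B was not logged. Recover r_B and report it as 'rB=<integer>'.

m = 9619
d = (17, 20);  v_rel = (-8, -7),  |v_rel|² = 113
v_rel×d = (-8)·(20) − (-7)·(17) = -41
since m = R²·113 − (-41)²:  R² = (1681 + 9619) / 113 = 100
R = √100 = 10  ⇒  r_B = 10 − 7 = 3

rB=3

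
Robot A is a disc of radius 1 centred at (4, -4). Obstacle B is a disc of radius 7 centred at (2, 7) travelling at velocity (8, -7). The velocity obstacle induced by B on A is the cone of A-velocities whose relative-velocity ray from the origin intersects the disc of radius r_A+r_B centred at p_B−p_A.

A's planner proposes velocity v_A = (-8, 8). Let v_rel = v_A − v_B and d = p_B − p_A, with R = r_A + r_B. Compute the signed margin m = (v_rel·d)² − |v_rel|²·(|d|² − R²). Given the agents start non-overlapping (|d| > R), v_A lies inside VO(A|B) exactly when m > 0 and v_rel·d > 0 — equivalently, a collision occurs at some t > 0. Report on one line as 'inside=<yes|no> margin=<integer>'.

d = (-2, 11),  |d|² = 125;  R = 1+7 = 8,  c = 125−8² = 61
v_rel = (-16, 15),  |v_rel|² = 481;  v_rel·d = (-16)·(-2) + (15)·(11) = 197
481·t² − 394·t + 61 = 0  ⇒  m = 197² − 481·61 = 9468
m = 9468 > 0,  v_rel·d = 197 > 0  ⇒  inside

inside=yes margin=9468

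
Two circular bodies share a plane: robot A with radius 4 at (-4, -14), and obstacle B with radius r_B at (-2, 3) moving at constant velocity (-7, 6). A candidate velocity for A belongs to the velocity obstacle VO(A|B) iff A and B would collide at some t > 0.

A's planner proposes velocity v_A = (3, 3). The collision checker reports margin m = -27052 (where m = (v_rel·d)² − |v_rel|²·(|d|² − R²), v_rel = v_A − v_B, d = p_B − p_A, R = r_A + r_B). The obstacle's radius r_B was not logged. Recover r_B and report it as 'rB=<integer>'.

m = -27052
d = (2, 17);  v_rel = (10, -3),  |v_rel|² = 109
v_rel×d = (10)·(17) − (-3)·(2) = 176
since m = R²·109 − 176²:  R² = (30976 + -27052) / 109 = 36
R = √36 = 6  ⇒  r_B = 6 − 4 = 2

rB=2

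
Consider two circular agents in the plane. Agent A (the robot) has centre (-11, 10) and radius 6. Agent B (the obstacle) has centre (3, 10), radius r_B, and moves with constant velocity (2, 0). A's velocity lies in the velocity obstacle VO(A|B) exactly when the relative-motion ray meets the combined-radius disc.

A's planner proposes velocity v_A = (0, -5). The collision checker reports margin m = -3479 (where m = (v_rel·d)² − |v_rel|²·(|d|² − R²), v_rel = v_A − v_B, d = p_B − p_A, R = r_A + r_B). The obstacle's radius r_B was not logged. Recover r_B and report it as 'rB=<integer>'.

m = -3479
d = (14, 0);  v_rel = (-2, -5),  |v_rel|² = 29
v_rel×d = (-2)·(0) − (-5)·(14) = 70
since m = R²·29 − 70²:  R² = (4900 + -3479) / 29 = 49
R = √49 = 7  ⇒  r_B = 7 − 6 = 1

rB=1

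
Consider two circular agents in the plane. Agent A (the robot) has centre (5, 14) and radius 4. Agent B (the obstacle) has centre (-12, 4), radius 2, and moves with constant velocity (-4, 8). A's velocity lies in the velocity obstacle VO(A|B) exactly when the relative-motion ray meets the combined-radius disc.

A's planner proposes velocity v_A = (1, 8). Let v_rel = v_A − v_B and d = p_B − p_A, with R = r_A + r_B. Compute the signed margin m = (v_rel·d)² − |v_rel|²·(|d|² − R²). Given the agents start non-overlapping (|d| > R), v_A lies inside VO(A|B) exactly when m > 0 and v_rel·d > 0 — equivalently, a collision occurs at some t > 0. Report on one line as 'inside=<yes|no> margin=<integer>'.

d = (-17, -10),  |d|² = 389;  R = 4+2 = 6,  c = 389−6² = 353
v_rel = (5, 0),  |v_rel|² = 25;  v_rel·d = (5)·(-17) + (0)·(-10) = -85
25·t² + 170·t + 353 = 0  ⇒  m = (-85)² − 25·353 = -1600
m = -1600 < 0,  v_rel·d = -85 < 0  ⇒  outside

inside=no margin=-1600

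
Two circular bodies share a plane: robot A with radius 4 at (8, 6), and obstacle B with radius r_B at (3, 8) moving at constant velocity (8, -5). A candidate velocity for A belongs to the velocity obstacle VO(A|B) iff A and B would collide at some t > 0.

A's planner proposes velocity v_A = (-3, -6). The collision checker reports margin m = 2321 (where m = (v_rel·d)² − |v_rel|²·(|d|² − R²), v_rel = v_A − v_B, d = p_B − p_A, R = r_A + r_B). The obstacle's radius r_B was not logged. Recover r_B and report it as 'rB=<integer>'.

m = 2321
d = (-5, 2);  v_rel = (-11, -1),  |v_rel|² = 122
v_rel×d = (-11)·(2) − (-1)·(-5) = -27
since m = R²·122 − (-27)²:  R² = (729 + 2321) / 122 = 25
R = √25 = 5  ⇒  r_B = 5 − 4 = 1

rB=1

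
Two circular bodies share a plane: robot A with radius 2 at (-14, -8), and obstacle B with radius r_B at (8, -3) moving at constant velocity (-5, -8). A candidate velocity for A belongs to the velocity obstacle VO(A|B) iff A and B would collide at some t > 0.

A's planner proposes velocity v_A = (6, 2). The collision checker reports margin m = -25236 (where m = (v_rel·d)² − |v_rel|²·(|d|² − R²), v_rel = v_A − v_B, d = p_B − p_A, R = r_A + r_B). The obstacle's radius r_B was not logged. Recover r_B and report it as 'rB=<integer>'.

m = -25236
d = (22, 5);  v_rel = (11, 10),  |v_rel|² = 221
v_rel×d = (11)·(5) − (10)·(22) = -165
since m = R²·221 − (-165)²:  R² = (27225 + -25236) / 221 = 9
R = √9 = 3  ⇒  r_B = 3 − 2 = 1

rB=1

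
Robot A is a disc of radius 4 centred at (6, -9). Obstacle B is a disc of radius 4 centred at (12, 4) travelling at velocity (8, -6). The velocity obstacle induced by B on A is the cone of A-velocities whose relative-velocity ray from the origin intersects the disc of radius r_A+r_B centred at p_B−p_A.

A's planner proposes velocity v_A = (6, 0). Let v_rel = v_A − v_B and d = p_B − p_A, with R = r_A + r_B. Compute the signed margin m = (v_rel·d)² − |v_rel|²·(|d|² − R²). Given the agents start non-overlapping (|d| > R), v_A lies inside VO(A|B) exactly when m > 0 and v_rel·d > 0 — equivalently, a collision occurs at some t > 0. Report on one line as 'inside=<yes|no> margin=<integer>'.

d = (6, 13),  |d|² = 205;  R = 4+4 = 8,  c = 205−8² = 141
v_rel = (-2, 6),  |v_rel|² = 40;  v_rel·d = (-2)·(6) + (6)·(13) = 66
40·t² − 132·t + 141 = 0  ⇒  m = 66² − 40·141 = -1284
m = -1284 < 0,  v_rel·d = 66 > 0  ⇒  outside

inside=no margin=-1284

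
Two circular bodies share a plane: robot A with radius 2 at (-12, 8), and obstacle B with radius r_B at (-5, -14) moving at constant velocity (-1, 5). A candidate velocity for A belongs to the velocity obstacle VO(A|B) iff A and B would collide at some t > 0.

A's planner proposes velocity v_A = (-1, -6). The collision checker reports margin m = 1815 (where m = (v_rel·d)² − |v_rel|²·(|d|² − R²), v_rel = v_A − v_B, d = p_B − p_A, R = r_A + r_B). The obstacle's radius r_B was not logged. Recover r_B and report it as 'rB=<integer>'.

m = 1815
d = (7, -22);  v_rel = (0, -11),  |v_rel|² = 121
v_rel×d = (0)·(-22) − (-11)·(7) = 77
since m = R²·121 − 77²:  R² = (5929 + 1815) / 121 = 64
R = √64 = 8  ⇒  r_B = 8 − 2 = 6

rB=6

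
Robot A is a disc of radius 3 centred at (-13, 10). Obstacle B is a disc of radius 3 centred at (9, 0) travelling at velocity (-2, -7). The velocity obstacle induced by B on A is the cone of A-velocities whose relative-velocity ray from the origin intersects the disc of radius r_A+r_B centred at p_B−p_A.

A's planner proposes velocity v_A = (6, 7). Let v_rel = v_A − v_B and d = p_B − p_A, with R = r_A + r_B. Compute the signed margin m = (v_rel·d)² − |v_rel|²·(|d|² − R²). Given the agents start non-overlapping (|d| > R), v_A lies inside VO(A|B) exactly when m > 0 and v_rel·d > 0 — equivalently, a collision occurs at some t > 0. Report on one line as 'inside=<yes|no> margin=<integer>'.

d = (22, -10),  |d|² = 584;  R = 3+3 = 6,  c = 584−6² = 548
v_rel = (8, 14),  |v_rel|² = 260;  v_rel·d = (8)·(22) + (14)·(-10) = 36
260·t² − 72·t + 548 = 0  ⇒  m = 36² − 260·548 = -141184
m = -141184 < 0,  v_rel·d = 36 > 0  ⇒  outside

inside=no margin=-141184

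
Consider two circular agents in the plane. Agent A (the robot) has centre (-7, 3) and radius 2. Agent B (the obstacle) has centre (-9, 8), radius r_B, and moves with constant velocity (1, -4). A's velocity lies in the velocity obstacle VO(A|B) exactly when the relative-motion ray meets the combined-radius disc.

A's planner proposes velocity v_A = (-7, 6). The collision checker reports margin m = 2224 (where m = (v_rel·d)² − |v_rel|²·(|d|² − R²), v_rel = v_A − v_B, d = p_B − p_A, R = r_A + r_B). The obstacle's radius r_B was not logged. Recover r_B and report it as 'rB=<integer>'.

m = 2224
d = (-2, 5);  v_rel = (-8, 10),  |v_rel|² = 164
v_rel×d = (-8)·(5) − (10)·(-2) = -20
since m = R²·164 − (-20)²:  R² = (400 + 2224) / 164 = 16
R = √16 = 4  ⇒  r_B = 4 − 2 = 2

rB=2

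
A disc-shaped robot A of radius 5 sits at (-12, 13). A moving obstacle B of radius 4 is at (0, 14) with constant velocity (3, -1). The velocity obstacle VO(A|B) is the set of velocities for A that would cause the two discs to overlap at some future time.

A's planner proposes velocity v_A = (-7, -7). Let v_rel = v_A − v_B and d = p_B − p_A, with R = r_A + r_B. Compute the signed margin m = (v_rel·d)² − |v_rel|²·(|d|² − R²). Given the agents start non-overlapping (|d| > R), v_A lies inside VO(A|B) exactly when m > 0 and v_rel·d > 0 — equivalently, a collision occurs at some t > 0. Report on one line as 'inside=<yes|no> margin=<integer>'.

d = (12, 1),  |d|² = 145;  R = 5+4 = 9,  c = 145−9² = 64
v_rel = (-10, -6),  |v_rel|² = 136;  v_rel·d = (-10)·(12) + (-6)·(1) = -126
136·t² + 252·t + 64 = 0  ⇒  m = (-126)² − 136·64 = 7172
m = 7172 > 0,  v_rel·d = -126 < 0  ⇒  outside

inside=no margin=7172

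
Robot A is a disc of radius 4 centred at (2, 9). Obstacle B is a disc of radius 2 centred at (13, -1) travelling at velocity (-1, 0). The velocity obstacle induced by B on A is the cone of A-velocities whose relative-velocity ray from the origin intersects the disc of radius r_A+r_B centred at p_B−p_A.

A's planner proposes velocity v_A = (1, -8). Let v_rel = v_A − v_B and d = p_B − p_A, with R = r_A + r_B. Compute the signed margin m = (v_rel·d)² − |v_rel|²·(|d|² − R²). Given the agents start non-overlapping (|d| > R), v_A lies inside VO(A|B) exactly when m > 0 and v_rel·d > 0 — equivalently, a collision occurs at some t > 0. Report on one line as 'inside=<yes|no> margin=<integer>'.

d = (11, -10),  |d|² = 221;  R = 4+2 = 6,  c = 221−6² = 185
v_rel = (2, -8),  |v_rel|² = 68;  v_rel·d = (2)·(11) + (-8)·(-10) = 102
68·t² − 204·t + 185 = 0  ⇒  m = 102² − 68·185 = -2176
m = -2176 < 0,  v_rel·d = 102 > 0  ⇒  outside

inside=no margin=-2176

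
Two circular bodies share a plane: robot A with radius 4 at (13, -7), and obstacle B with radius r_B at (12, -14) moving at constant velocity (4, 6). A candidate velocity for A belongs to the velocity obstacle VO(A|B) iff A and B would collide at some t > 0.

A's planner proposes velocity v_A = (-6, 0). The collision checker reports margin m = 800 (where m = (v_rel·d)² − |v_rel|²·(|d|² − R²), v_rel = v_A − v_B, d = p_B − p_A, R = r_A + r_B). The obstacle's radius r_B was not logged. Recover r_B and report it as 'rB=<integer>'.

m = 800
d = (-1, -7);  v_rel = (-10, -6),  |v_rel|² = 136
v_rel×d = (-10)·(-7) − (-6)·(-1) = 64
since m = R²·136 − 64²:  R² = (4096 + 800) / 136 = 36
R = √36 = 6  ⇒  r_B = 6 − 4 = 2

rB=2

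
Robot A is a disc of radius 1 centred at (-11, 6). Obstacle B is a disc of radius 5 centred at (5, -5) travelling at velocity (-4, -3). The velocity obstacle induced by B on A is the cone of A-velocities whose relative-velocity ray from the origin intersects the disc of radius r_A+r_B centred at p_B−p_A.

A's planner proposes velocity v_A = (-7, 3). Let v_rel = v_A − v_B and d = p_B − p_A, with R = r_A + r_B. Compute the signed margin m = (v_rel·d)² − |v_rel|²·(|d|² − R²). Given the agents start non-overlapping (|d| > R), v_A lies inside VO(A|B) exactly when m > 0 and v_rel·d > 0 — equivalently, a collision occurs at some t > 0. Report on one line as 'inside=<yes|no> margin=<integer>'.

d = (16, -11),  |d|² = 377;  R = 1+5 = 6,  c = 377−6² = 341
v_rel = (-3, 6),  |v_rel|² = 45;  v_rel·d = (-3)·(16) + (6)·(-11) = -114
45·t² + 228·t + 341 = 0  ⇒  m = (-114)² − 45·341 = -2349
m = -2349 < 0,  v_rel·d = -114 < 0  ⇒  outside

inside=no margin=-2349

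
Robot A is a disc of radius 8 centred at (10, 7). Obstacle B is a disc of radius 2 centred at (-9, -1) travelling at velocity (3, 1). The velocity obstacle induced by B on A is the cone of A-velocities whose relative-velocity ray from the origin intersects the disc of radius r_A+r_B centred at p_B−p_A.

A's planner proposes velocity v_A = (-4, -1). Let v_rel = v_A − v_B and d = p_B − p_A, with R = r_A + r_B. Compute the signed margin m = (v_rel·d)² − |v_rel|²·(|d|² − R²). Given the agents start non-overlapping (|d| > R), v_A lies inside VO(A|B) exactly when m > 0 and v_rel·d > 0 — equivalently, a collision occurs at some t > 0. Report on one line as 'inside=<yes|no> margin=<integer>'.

d = (-19, -8),  |d|² = 425;  R = 8+2 = 10,  c = 425−10² = 325
v_rel = (-7, -2),  |v_rel|² = 53;  v_rel·d = (-7)·(-19) + (-2)·(-8) = 149
53·t² − 298·t + 325 = 0  ⇒  m = 149² − 53·325 = 4976
m = 4976 > 0,  v_rel·d = 149 > 0  ⇒  inside

inside=yes margin=4976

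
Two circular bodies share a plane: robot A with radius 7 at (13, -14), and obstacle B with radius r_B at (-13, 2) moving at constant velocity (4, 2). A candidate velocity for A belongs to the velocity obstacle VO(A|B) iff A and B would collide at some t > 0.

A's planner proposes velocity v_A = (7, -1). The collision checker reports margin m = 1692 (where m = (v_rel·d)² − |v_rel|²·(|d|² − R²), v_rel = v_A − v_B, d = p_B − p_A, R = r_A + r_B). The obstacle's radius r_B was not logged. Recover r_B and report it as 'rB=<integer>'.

m = 1692
d = (-26, 16);  v_rel = (3, -3),  |v_rel|² = 18
v_rel×d = (3)·(16) − (-3)·(-26) = -30
since m = R²·18 − (-30)²:  R² = (900 + 1692) / 18 = 144
R = √144 = 12  ⇒  r_B = 12 − 7 = 5

rB=5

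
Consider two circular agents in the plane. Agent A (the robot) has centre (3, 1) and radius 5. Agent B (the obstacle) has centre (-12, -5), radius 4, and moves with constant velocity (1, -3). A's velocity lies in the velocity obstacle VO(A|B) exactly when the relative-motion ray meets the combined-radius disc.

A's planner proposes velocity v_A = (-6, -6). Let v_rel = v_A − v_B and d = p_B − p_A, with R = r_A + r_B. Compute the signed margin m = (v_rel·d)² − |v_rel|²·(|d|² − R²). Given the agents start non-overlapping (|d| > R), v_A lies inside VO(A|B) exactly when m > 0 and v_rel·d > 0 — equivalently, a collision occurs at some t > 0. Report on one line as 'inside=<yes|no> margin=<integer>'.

d = (-15, -6),  |d|² = 261;  R = 5+4 = 9,  c = 261−9² = 180
v_rel = (-7, -3),  |v_rel|² = 58;  v_rel·d = (-7)·(-15) + (-3)·(-6) = 123
58·t² − 246·t + 180 = 0  ⇒  m = 123² − 58·180 = 4689
m = 4689 > 0,  v_rel·d = 123 > 0  ⇒  inside

inside=yes margin=4689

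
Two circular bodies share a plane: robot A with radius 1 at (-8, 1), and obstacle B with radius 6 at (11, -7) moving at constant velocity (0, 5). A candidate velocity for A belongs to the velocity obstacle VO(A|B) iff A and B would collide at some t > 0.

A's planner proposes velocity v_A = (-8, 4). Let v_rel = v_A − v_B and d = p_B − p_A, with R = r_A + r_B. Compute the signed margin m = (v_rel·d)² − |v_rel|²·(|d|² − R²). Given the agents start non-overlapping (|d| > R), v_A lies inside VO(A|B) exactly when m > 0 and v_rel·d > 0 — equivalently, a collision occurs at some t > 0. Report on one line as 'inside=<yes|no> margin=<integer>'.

d = (19, -8),  |d|² = 425;  R = 1+6 = 7,  c = 425−7² = 376
v_rel = (-8, -1),  |v_rel|² = 65;  v_rel·d = (-8)·(19) + (-1)·(-8) = -144
65·t² + 288·t + 376 = 0  ⇒  m = (-144)² − 65·376 = -3704
m = -3704 < 0,  v_rel·d = -144 < 0  ⇒  outside

inside=no margin=-3704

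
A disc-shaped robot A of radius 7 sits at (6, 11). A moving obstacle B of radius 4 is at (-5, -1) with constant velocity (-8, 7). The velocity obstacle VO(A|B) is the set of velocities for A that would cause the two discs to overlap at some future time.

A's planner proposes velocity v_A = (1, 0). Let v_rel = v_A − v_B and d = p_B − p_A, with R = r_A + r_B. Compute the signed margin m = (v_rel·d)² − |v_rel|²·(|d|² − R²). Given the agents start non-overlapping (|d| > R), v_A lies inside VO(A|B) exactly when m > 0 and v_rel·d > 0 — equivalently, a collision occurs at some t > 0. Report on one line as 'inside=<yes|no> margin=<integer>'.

d = (-11, -12),  |d|² = 265;  R = 7+4 = 11,  c = 265−11² = 144
v_rel = (9, -7),  |v_rel|² = 130;  v_rel·d = (9)·(-11) + (-7)·(-12) = -15
130·t² + 30·t + 144 = 0  ⇒  m = (-15)² − 130·144 = -18495
m = -18495 < 0,  v_rel·d = -15 < 0  ⇒  outside

inside=no margin=-18495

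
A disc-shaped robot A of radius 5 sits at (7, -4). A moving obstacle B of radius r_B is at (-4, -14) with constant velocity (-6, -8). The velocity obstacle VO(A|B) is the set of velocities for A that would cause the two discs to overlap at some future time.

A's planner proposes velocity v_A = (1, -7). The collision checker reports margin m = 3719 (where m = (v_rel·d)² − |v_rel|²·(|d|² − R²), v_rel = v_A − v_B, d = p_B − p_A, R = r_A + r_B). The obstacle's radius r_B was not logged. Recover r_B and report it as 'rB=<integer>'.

m = 3719
d = (-11, -10);  v_rel = (7, 1),  |v_rel|² = 50
v_rel×d = (7)·(-10) − (1)·(-11) = -59
since m = R²·50 − (-59)²:  R² = (3481 + 3719) / 50 = 144
R = √144 = 12  ⇒  r_B = 12 − 5 = 7

rB=7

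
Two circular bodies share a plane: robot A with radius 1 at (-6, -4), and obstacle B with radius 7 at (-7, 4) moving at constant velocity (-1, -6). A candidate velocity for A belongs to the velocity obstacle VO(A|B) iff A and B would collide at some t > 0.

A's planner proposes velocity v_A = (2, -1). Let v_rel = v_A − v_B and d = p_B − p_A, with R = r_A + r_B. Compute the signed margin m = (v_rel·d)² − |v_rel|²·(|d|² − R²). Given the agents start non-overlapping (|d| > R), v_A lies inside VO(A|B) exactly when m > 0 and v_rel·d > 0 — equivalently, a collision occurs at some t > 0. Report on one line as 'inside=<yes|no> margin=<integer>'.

d = (-1, 8),  |d|² = 65;  R = 1+7 = 8,  c = 65−8² = 1
v_rel = (3, 5),  |v_rel|² = 34;  v_rel·d = (3)·(-1) + (5)·(8) = 37
34·t² − 74·t + 1 = 0  ⇒  m = 37² − 34·1 = 1335
m = 1335 > 0,  v_rel·d = 37 > 0  ⇒  inside

inside=yes margin=1335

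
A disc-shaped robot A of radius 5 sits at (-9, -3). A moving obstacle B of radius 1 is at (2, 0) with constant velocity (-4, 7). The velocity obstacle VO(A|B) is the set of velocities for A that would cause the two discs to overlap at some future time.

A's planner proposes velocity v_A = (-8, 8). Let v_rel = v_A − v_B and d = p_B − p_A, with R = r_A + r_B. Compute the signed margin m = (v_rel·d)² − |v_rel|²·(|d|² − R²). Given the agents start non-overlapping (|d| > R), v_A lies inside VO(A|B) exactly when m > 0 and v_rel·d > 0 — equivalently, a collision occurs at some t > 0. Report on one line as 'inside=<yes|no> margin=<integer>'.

d = (11, 3),  |d|² = 130;  R = 5+1 = 6,  c = 130−6² = 94
v_rel = (-4, 1),  |v_rel|² = 17;  v_rel·d = (-4)·(11) + (1)·(3) = -41
17·t² + 82·t + 94 = 0  ⇒  m = (-41)² − 17·94 = 83
m = 83 > 0,  v_rel·d = -41 < 0  ⇒  outside

inside=no margin=83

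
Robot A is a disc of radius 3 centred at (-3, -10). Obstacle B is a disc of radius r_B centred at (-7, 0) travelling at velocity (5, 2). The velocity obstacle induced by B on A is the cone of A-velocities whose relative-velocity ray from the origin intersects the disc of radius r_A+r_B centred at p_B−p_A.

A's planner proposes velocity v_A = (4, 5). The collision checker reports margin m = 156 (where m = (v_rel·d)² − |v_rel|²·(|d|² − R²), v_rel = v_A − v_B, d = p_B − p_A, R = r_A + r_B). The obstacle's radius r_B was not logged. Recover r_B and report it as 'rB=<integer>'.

m = 156
d = (-4, 10);  v_rel = (-1, 3),  |v_rel|² = 10
v_rel×d = (-1)·(10) − (3)·(-4) = 2
since m = R²·10 − 2²:  R² = (4 + 156) / 10 = 16
R = √16 = 4  ⇒  r_B = 4 − 3 = 1

rB=1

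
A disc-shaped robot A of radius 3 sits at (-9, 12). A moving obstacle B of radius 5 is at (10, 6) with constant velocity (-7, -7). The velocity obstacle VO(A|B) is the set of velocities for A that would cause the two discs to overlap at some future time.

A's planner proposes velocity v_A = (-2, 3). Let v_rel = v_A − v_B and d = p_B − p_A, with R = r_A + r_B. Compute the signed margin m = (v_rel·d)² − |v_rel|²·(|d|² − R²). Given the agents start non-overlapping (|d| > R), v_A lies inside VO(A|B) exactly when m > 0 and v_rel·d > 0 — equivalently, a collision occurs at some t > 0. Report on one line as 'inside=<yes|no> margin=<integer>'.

d = (19, -6),  |d|² = 397;  R = 3+5 = 8,  c = 397−8² = 333
v_rel = (5, 10),  |v_rel|² = 125;  v_rel·d = (5)·(19) + (10)·(-6) = 35
125·t² − 70·t + 333 = 0  ⇒  m = 35² − 125·333 = -40400
m = -40400 < 0,  v_rel·d = 35 > 0  ⇒  outside

inside=no margin=-40400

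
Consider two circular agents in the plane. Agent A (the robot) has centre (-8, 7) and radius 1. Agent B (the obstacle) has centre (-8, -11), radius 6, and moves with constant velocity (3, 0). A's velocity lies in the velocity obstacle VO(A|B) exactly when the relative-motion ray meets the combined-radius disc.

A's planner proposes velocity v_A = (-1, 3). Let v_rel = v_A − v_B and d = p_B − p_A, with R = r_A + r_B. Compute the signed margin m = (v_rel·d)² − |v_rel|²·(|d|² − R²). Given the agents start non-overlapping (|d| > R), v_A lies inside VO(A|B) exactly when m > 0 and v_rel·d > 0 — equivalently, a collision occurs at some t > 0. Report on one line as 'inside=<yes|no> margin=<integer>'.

d = (0, -18),  |d|² = 324;  R = 1+6 = 7,  c = 324−7² = 275
v_rel = (-4, 3),  |v_rel|² = 25;  v_rel·d = (-4)·(0) + (3)·(-18) = -54
25·t² + 108·t + 275 = 0  ⇒  m = (-54)² − 25·275 = -3959
m = -3959 < 0,  v_rel·d = -54 < 0  ⇒  outside

inside=no margin=-3959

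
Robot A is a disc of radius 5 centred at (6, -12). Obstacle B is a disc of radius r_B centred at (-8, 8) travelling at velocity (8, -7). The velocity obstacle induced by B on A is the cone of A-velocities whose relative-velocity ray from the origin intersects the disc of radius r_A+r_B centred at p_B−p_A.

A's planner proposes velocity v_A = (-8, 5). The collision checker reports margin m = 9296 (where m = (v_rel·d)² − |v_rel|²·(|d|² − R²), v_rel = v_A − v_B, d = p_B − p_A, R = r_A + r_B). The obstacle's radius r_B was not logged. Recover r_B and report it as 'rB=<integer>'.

m = 9296
d = (-14, 20);  v_rel = (-16, 12),  |v_rel|² = 400
v_rel×d = (-16)·(20) − (12)·(-14) = -152
since m = R²·400 − (-152)²:  R² = (23104 + 9296) / 400 = 81
R = √81 = 9  ⇒  r_B = 9 − 5 = 4

rB=4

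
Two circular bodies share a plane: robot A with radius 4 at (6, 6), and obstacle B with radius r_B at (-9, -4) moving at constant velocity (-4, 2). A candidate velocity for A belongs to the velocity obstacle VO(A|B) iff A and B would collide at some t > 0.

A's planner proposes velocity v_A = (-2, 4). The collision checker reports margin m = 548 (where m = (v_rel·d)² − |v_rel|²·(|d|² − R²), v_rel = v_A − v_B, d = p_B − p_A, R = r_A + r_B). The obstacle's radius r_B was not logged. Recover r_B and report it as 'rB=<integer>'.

m = 548
d = (-15, -10);  v_rel = (2, 2),  |v_rel|² = 8
v_rel×d = (2)·(-10) − (2)·(-15) = 10
since m = R²·8 − 10²:  R² = (100 + 548) / 8 = 81
R = √81 = 9  ⇒  r_B = 9 − 4 = 5

rB=5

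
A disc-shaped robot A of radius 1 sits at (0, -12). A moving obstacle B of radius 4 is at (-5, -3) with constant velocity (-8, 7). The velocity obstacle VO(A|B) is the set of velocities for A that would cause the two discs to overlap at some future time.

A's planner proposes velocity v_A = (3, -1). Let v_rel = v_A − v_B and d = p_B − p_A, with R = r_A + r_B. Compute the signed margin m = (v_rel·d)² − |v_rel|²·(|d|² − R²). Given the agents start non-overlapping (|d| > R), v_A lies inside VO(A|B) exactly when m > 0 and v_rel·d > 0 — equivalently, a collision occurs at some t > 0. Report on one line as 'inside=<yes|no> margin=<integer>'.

d = (-5, 9),  |d|² = 106;  R = 1+4 = 5,  c = 106−5² = 81
v_rel = (11, -8),  |v_rel|² = 185;  v_rel·d = (11)·(-5) + (-8)·(9) = -127
185·t² + 254·t + 81 = 0  ⇒  m = (-127)² − 185·81 = 1144
m = 1144 > 0,  v_rel·d = -127 < 0  ⇒  outside

inside=no margin=1144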